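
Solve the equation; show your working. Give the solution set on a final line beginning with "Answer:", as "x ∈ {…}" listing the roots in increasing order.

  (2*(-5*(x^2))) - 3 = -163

Step 1. [(2*(-5*(x^2))) - 3 = -163] 3 comes off first (add 3). So sub: 2*(-5*(x^2)) = -160.
Step 2. [2*(-5*(x^2)) = -160] 2·(inner) — divide through by 2 ⇒ div: -5*(x^2) = -80.
Step 3. [-5*(x^2) = -80] -5 out front; divide by -5. So div: x^2 = 16.
Step 4. [x^2 = 16] √ both sides: 16 ≥ 0 gives two branches, so sqrt: x = 4 or -4.

Answer: x ∈ {-4, 4}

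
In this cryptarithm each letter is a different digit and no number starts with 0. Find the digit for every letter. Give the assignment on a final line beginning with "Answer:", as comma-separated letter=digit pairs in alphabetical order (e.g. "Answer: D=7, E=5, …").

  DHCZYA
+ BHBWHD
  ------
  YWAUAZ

Step 1. [col 1: A + D ≡ Z (mod 10)] D=3 is one option consistent with column 1 (A + D ≡ Z (mod 10), carry-in 0) — take it. So D=3.
Step 2. [col 1: A + D ≡ Z (mod 10)] no forcing yet in column 1 (carry-in 0); A=4 is free and consistent — try it. So A=4.
Step 3. [col 1: A + D ≡ Z (mod 10)] in column 1 we have A+D≡Z with carry-in 0; given A=4, D=3 and digits 3,4 already taken and all letters distinct, that pins Z to 7. So Z=7.
Step 4. [col 2: Y + H ≡ A (mod 10)] no forcing yet in column 2 (carry-in 0); H=9 is free and consistent — try it. So H=9.
Step 5. [col 2: Y + H ≡ A (mod 10)] column 2: given H=9, A=4, carry-in 0, and digits 3,4,7,9 already taken and all letters distinct, Y+H≡A (mod 10) forces Y=5. So Y=5.
Step 6. [col 3: Z + W ≡ U (mod 10)] column 3 (Z + W ≡ U (mod 10), carry-in 1) doesn't pin U yet; pick U=6 and continue, so U=6.
Step 7. [col 3: Z + W ≡ U (mod 10)] column 3: given Z=7, U=6, carry-in 1, and digits 3,4,5,6,7,9 already taken and all letters distinct, Z+W≡U (mod 10) forces W=8. So W=8.
Step 8. [col 4: C + B ≡ A (mod 10)] several values work for B in column 4 (C + B ≡ A (mod 10), carry-in 1); try B=1, so B=1.
Step 9. [col 4: C + B ≡ A (mod 10)] from column 4 (B=1, A=4, carry-in 1, digits 1,3,4,5,6,7,8,9 already taken and all letters distinct): C must equal 2, so C=2.

Answer: A=4, B=1, C=2, D=3, H=9, U=6, W=8, Y=5, Z=7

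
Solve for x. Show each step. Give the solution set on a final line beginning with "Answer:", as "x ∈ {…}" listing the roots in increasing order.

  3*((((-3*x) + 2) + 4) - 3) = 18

Step 1. [3*((((-3*x) + 2) + 4) - 3) = 18] leading coefficient 3: divide by 3. So div: (((-3*x) + 2) + 4) - 3 = 6.
Step 2. [(((-3*x) + 2) + 4) - 3 = 6] 3 comes off first (add 3). So sub: ((-3*x) + 2) + 4 = 9.
Step 3. [((-3*x) + 2) + 4 = 9] +4 is outermost — subtract 4 both sides, so sub: (-3*x) + 2 = 5.
Step 4. [(-3*x) + 2 = 5] 2 comes off first (subtract 2). So sub: -3*x = 3.
Step 5. [-3*x = 3] -3 out front; divide by -3. So div: x = -1.

Answer: x ∈ {-1}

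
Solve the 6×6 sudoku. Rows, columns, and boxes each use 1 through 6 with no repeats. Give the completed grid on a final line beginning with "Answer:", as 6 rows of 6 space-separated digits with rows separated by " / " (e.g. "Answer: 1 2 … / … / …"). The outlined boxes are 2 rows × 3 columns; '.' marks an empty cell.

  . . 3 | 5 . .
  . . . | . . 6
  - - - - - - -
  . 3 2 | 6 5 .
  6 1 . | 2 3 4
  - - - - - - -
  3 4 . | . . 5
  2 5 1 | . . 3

Step 1. [r2c3∈{4,5}] 4 has one home in col 3: r2c3. So r2c3=4.
Step 2. [r5c5∈{1,2,6}] in row 5, 2 fits only at r5c5, so r5c5=2.
Step 3. [r2c5∈{1}] r2c5 is down to just 1, so r2c5=1.
Step 4. [r1c6∈{2}] r1c6 has the single candidate 2 ⇒ r1c6=2.
Step 5. [r6c4∈{4}] r6c4's peers cover all but 4 ⇒ r6c4=4.
Step 6. [r3c6∈{1}] only 1 remains possible at r3c6. So r3c6=1.
Step 7. [r5c3∈{6}] r5c3's peers cover all but 6, so r5c3=6.
Step 8. [r4c3∈{5}] r4c3 is down to just 5. So r4c3=5.
Step 9. [r6c5∈{6}] only 6 remains possible at r6c5, so r6c5=6.
Step 10. [r2c1∈{5}] r2c1's peers cover all but 5 ⇒ r2c1=5.
Step 11. [r5c4∈{1}] r5c4 has the single candidate 1. So r5c4=1.
Step 12. [r1c2∈{6}] r1c2 is down to just 6 ⇒ r1c2=6.
Step 13. [r1c1∈{1}] r1c1 has the single candidate 1. So r1c1=1.
Step 14. [r2c4∈{3}] r2c4 has the single candidate 3, so r2c4=3.
Step 15. [r2c2∈{2}] only 2 remains possible at r2c2 ⇒ r2c2=2.
Step 16. [r3c1∈{4}] r3c1 has the single candidate 4. So r3c1=4.
Step 17. [r1c5∈{4}] r1c5's peers cover all but 4, so r1c5=4.

Answer: 1 6 3 5 4 2 / 5 2 4 3 1 6 / 4 3 2 6 5 1 / 6 1 5 2 3 4 / 3 4 6 1 2 5 / 2 5 1 4 6 3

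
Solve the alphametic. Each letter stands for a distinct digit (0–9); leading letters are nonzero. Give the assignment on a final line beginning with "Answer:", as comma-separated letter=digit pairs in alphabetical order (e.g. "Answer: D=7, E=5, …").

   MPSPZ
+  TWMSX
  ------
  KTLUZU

Step 1. [K] adding two 5-digit numbers gives at most 5+1 digits, and here it does — K is that final carry and must be 1, so K=1.
Step 2. [col 1: Z + X ≡ U (mod 10)] U=4 is one option consistent with column 1 (Z + X ≡ U (mod 10), carry-in 0) — take it ⇒ U=4.
Step 3. [col 1: Z + X ≡ U (mod 10)] several values work for X in column 1 (Z + X ≡ U (mod 10), carry-in 0); try X=6. So X=6.
Step 4. [col 1: Z + X ≡ U (mod 10)] in column 1 we have Z+X≡U with carry-in 0; given X=6, U=4 and digits 1,4,6 already taken and all letters distinct, that pins Z to 8. So Z=8.
Step 5. [col 2: P + S ≡ Z (mod 10)] P=2 is one option consistent with column 2 (P + S ≡ Z (mod 10), carry-in 1) — take it ⇒ P=2.
Step 6. [col 2: P + S ≡ Z (mod 10)] column 2 reads P+S+carry(1)=Z with P=2, Z=8; with digits 1,2,4,6,8 already taken and all letters distinct, the only value for S is 5 ⇒ S=5.
Step 7. [col 3: S + M ≡ U (mod 10)] in column 3 we have S+M≡U with carry-in 0; given S=5, U=4 and digits 1,2,4,5,6,8 already taken and all letters distinct, that pins M to 9, so M=9.
Step 8. [col 4: P + W ≡ L (mod 10)] column 4 (P + W ≡ L (mod 10), carry-in 1) doesn't pin W yet; pick W=7 and continue, so W=7.
Step 9. [col 4: P + W ≡ L (mod 10)] column 4: given P=2, W=7, carry-in 1, and digits 1,2,4,5,6,7,8,9 already taken and all letters distinct, P+W≡L (mod 10) forces L=0 ⇒ L=0.
Step 10. [col 5: M + T ≡ T (mod 10)] from column 5 (M=9, carry-in 1, digits 0,1,2,4,5,6,7,8,9 already taken and all letters distinct): T must equal 3, so T=3.

Answer: K=1, L=0, M=9, P=2, S=5, T=3, U=4, W=7, X=6, Z=8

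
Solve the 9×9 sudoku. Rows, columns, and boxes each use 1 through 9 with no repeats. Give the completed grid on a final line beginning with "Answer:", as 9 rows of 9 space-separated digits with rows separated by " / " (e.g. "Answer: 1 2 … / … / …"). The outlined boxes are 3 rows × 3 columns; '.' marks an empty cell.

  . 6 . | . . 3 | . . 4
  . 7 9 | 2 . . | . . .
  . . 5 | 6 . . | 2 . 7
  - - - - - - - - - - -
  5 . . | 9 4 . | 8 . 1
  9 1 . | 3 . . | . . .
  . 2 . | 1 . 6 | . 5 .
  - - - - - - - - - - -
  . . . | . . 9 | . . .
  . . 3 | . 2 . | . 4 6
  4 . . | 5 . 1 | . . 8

Step 1. [r7c1∈{1,2,6,7,8}] in col 1, 6 fits only at r7c1, so r7c1=6.
Step 2. [r5c9∈{2}] only 2 remains possible at r5c9 ⇒ r5c9=2.
Step 3. [r1c1∈{1,2,8}] r1c1 is the only open cell in col 1 admitting 2, so r1c1=2.
Step 4. [r4c2∈{3}] r4c2's peers cover all but 3, so r4c2=3.
Step 5. [r9c2∈{9}] r9c2's peers cover all but 9 ⇒ r9c2=9.
Step 6. [r8c7∈{1,5,7,9}] 9 has one home in row 8: r8c7. So r8c7=9.
Step 7. [r8c1∈{1,7,8}] 1 has one home in row 8: r8c1 ⇒ r8c1=1.
Step 8. [r6c1∈{7,8}] 7 has one home in col 1: r6c1 ⇒ r6c1=7.
Step 9. [r6c5∈{8}] r6c5 has the single candidate 8 ⇒ r6c5=8.
Step 10. [r5c3∈{4,6,8}] 8 has one home in row 5: r5c3 ⇒ r5c3=8.
Step 11. [r5c7∈{4,6,7}] across row 5, 4 lands solely at r5c7 ⇒ r5c7=4.
Step 12. [r2c7∈{1,3,5,6}] col 7 places 6 nowhere but r2c7, so r2c7=6.
Step 13. [r6c7∈{3}] r6c7 has the single candidate 3, so r6c7=3.
Step 14. [r9c7∈{7}] only 7 remains possible at r9c7, so r9c7=7.
Step 15. [r7c3∈{2,7}] 7 has one home in col 3: r7c3. So r7c3=7.
Step 16. [r2c6∈{4,5,8}] row 2 places 4 nowhere but r2c6 ⇒ r2c6=4.
Step 17. [r3c6∈{8}] r3c6's peers cover all but 8, so r3c6=8.
Step 18. [r1c8∈{1,8,9}] across row 1, 8 lands solely at r1c8, so r1c8=8.
Step 19. [r1c5∈{1,5,7,9}] r1c5 is the only open cell in row 1 admitting 9. So r1c5=9.
Step 20. [r5c5∈{5,7}] r5c5 is the only open cell in col 5 admitting 7. So r5c5=7.
Step 21. [r7c8∈{1,2,3}] row 7 places 2 nowhere but r7c8. So r7c8=2.
Step 22. [r9c8∈{3}] r9c8's peers cover all but 3, so r9c8=3.
Step 23. [r2c8∈{1}] r2c8 has the single candidate 1. So r2c8=1.
Step 24. [r7c9∈{5}] r7c9's peers cover all but 5. So r7c9=5.
Step 25. [r7c2∈{8}] r7c2 is down to just 8, so r7c2=8.
Step 26. [r1c4∈{7}] nothing but 7 survives at r1c4 ⇒ r1c4=7.
Step 27. [r5c8∈{6}] only 6 remains possible at r5c8 ⇒ r5c8=6.
Step 28. [r2c1∈{3,8}] r2c1 is the only open cell in row 2 admitting 8, so r2c1=8.
Step 29. [r4c8∈{7}] r4c8 has the single candidate 7, so r4c8=7.
Step 30. [r6c3∈{4}] r6c3 has the single candidate 4. So r6c3=4.
Step 31. [r8c6∈{7}] r8c6 has the single candidate 7 ⇒ r8c6=7.
Step 32. [r2c9∈{3}] nothing but 3 survives at r2c9, so r2c9=3.
Step 33. [r3c1∈{3}] nothing but 3 survives at r3c1 ⇒ r3c1=3.
Step 34. [r5c6∈{5}] r5c6 has the single candidate 5. So r5c6=5.
Step 35. [r3c8∈{9}] r3c8 is down to just 9 ⇒ r3c8=9.
Step 36. [r2c5∈{5}] r2c5 has the single candidate 5, so r2c5=5.
Step 37. [r4c3∈{6}] nothing but 6 survives at r4c3. So r4c3=6.
Step 38. [r7c5∈{3}] only 3 remains possible at r7c5, so r7c5=3.
Step 39. [r9c5∈{6}] r9c5's peers cover all but 6 ⇒ r9c5=6.
Step 40. [r8c2∈{5}] r8c2 is down to just 5 ⇒ r8c2=5.
Step 41. [r1c3∈{1}] r1c3 is down to just 1 ⇒ r1c3=1.
Step 42. [r9c3∈{2}] r9c3's peers cover all but 2, so r9c3=2.
Step 43. [r6c9∈{9}] r6c9 is down to just 9 ⇒ r6c9=9.
Step 44. [r7c4∈{4}] r7c4 is down to just 4 ⇒ r7c4=4.
Step 45. [r4c6∈{2}] only 2 remains possible at r4c6, so r4c6=2.
Step 46. [r8c4∈{8}] only 8 remains possible at r8c4 ⇒ r8c4=8.
Step 47. [r3c2∈{4}] r3c2's peers cover all but 4. So r3c2=4.
Step 48. [r7c7∈{1}] r7c7 is down to just 1. So r7c7=1.
Step 49. [r3c5∈{1}] only 1 remains possible at r3c5 ⇒ r3c5=1.
Step 50. [r1c7∈{5}] r1c7's peers cover all but 5, so r1c7=5.

Answer: 2 6 1 7 9 3 5 8 4 / 8 7 9 2 5 4 6 1 3 / 3 4 5 6 1 8 2 9 7 / 5 3 6 9 4 2 8 7 1 / 9 1 8 3 7 5 4 6 2 / 7 2 4 1 8 6 3 5 9 / 6 8 7 4 3 9 1 2 5 / 1 5 3 8 2 7 9 4 6 / 4 9 2 5 6 1 7 3 8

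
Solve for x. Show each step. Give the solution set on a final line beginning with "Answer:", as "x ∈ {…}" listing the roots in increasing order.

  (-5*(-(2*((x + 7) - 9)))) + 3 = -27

Step 1. [(-5*(-(2*((x + 7) - 9)))) + 3 = -27] +3 is outermost — subtract 3 both sides ⇒ sub: -5*(-(2*((x + 7) - 9))) = -30.
Step 2. [-5*(-(2*((x + 7) - 9))) = -30] -5·(inner) — divide through by -5, so div: -(2*((x + 7) - 9)) = 6.
Step 3. [-(2*((x + 7) - 9)) = 6] leading − — multiply by −1. So neg: 2*((x + 7) - 9) = -6.
Step 4. [2*((x + 7) - 9) = -6] divide by the outer 2, so div: (x + 7) - 9 = -3.
Step 5. [(x + 7) - 9 = -3] the outer -9 inverts by adding 9 ⇒ sub: x + 7 = 6.
Step 6. [x + 7 = 6] peel the +7: subtract 7 from each side ⇒ sub: x = -1.

Answer: x ∈ {-1}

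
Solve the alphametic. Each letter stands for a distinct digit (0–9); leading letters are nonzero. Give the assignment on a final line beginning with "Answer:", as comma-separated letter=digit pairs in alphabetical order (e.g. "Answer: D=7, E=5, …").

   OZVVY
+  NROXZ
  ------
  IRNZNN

Step 1. [col 1: Y + Z ≡ N (mod 10)] no forcing yet in column 1 (carry-in 0); Y=3 is free and consistent — try it ⇒ Y=3.
Step 2. [I] adding two 5-digit numbers gives at most 5+1 digits, and here it does — I is that final carry and must be 1 ⇒ I=1.
Step 3. [col 1: Y + Z ≡ N (mod 10)] no forcing yet in column 1 (carry-in 0); N=7 is free and consistent — try it ⇒ N=7.
Step 4. [col 1: Y + Z ≡ N (mod 10)] from column 1 (Y=3, N=7, carry-in 0, digits 1,3,7 already taken and all letters distinct): Z must equal 4. So Z=4.
Step 5. [col 2: V + X ≡ N (mod 10)] X=9 is one option consistent with column 2 (V + X ≡ N (mod 10), carry-in 0) — take it, so X=9.
Step 6. [col 2: V + X ≡ N (mod 10)] from column 2 (X=9, N=7, carry-in 0, digits 1,3,4,7,9 already taken and all letters distinct): V must equal 8, so V=8.
Step 7. [col 3: V + O ≡ Z (mod 10)] from column 3 (V=8, Z=4, carry-in 1, digits 1,3,4,7,8,9 already taken and all letters distinct): O must equal 5, so O=5.
Step 8. [col 4: Z + R ≡ N (mod 10)] in column 4 we have Z+R≡N with carry-in 1; given Z=4, N=7 and digits 1,3,4,5,7,8,9 already taken and all letters distinct, that pins R to 2 ⇒ R=2.

Answer: I=1, N=7, O=5, R=2, V=8, X=9, Y=3, Z=4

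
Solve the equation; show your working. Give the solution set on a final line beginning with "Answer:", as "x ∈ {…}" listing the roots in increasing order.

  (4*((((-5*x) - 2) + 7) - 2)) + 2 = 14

Step 1. [(4*((((-5*x) - 2) + 7) - 2)) + 2 = 14] 2 comes off first (subtract 2) ⇒ sub: 4*((((-5*x) - 2) + 7) - 2) = 12.
Step 2. [4*((((-5*x) - 2) + 7) - 2) = 12] divide by the outer 4 ⇒ div: (((-5*x) - 2) + 7) - 2 = 3.
Step 3. [(((-5*x) - 2) + 7) - 2 = 3] the outer -2 inverts by adding 2, so sub: ((-5*x) - 2) + 7 = 5.
Step 4. [((-5*x) - 2) + 7 = 5] +7 is outermost — subtract 7 both sides. So sub: (-5*x) - 2 = -2.
Step 5. [(-5*x) - 2 = -2] add 2: x sits inside (… - 2) ⇒ sub: -5*x = 0.
Step 6. [-5*x = 0] leading coefficient -5: divide by -5 ⇒ div: x = 0.

Answer: x ∈ {0}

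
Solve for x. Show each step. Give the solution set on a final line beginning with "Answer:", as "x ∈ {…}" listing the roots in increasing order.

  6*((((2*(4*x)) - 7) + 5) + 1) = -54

Step 1. [6*((((2*(4*x)) - 7) + 5) + 1) = -54] divide by the outer 6. So div: (((2*(4*x)) - 7) + 5) + 1 = -9.
Step 2. [(((2*(4*x)) - 7) + 5) + 1 = -9] 1 comes off first (subtract 1) ⇒ sub: ((2*(4*x)) - 7) + 5 = -10.
Step 3. [((2*(4*x)) - 7) + 5 = -10] 5 comes off first (subtract 5). So sub: (2*(4*x)) - 7 = -15.
Step 4. [(2*(4*x)) - 7 = -15] 7 comes off first (add 7) ⇒ sub: 2*(4*x) = -8.
Step 5. [2*(4*x) = -8] 2 out front; divide by 2. So div: 4*x = -4.
Step 6. [4*x = -4] LHS = 4·(…); ÷4 both sides, so div: x = -1.

Answer: x ∈ {-1}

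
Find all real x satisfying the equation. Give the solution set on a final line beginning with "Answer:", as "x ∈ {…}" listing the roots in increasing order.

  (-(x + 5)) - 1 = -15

Step 1. [(-(x + 5)) - 1 = -15] add 1: x sits inside (… - 1) ⇒ sub: -(x + 5) = -14.
Step 2. [-(x + 5) = -14] LHS negated; negate both sides, so neg: x + 5 = 14.
Step 3. [x + 5 = 14] subtract 5: x sits inside (… + 5), so sub: x = 9.

Answer: x ∈ {9}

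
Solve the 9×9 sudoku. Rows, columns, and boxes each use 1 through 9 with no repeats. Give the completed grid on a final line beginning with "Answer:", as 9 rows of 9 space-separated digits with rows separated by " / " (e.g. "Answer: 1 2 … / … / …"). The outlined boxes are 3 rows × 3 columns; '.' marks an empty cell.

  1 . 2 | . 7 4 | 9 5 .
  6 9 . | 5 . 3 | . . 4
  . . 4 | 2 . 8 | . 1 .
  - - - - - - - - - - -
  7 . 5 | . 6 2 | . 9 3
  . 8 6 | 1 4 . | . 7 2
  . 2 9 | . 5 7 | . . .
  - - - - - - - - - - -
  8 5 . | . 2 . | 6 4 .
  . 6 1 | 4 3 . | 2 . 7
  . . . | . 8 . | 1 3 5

Step 1. [r1c9∈{6,8}] in row 1, 8 fits only at r1c9. So r1c9=8.
Step 2. [r9c3∈{7}] r9c3 is down to just 7. So r9c3=7.
Step 3. [r3c7∈{3,7}] r3c7 is the only open cell in col 7 admitting 3 ⇒ r3c7=3.
Step 4. [r5c6∈{9}] nothing but 9 survives at r5c6. So r5c6=9.
Step 5. [r9c2∈{4}] r9c2 has the single candidate 4 ⇒ r9c2=4.
Step 6. [r6c4∈{3,8}] across col 4, 3 lands solely at r6c4. So r6c4=3.
Step 7. [r6c8∈{6,8}] col 8 places 6 nowhere but r6c8, so r6c8=6.
Step 8. [r6c7∈{4,8}] in row 6, 8 fits only at r6c7 ⇒ r6c7=8.
Step 9. [r8c1∈{9}] only 9 remains possible at r8c1. So r8c1=9.
Step 10. [r9c4∈{6,9}] r9c4 is the only open cell in row 9 admitting 9, so r9c4=9.
Step 11. [r4c4∈{8}] only 8 remains possible at r4c4. So r4c4=8.
Step 12. [r7c6∈{1}] nothing but 1 survives at r7c6, so r7c6=1.
Step 13. [r1c2∈{3}] r1c2's peers cover all but 3, so r1c2=3.
Step 14. [r2c5∈{1}] nothing but 1 survives at r2c5. So r2c5=1.
Step 15. [r4c7∈{4}] nothing but 4 survives at r4c7 ⇒ r4c7=4.
Step 16. [r2c7∈{7}] nothing but 7 survives at r2c7 ⇒ r2c7=7.
Step 17. [r8c8∈{8}] r8c8's peers cover all but 8 ⇒ r8c8=8.
Step 18. [r9c6∈{6}] r9c6 has the single candidate 6. So r9c6=6.
Step 19. [r5c1∈{3}] r5c1's peers cover all but 3 ⇒ r5c1=3.
Step 20. [r6c1∈{4}] nothing but 4 survives at r6c1, so r6c1=4.
Step 21. [r1c4∈{6}] r1c4 is down to just 6, so r1c4=6.
Step 22. [r3c2∈{7}] r3c2 has the single candidate 7. So r3c2=7.
Step 23. [r3c1∈{5}] r3c1 has the single candidate 5. So r3c1=5.
Step 24. [r5c7∈{5}] r5c7's peers cover all but 5, so r5c7=5.
Step 25. [r3c9∈{6}] r3c9 is down to just 6, so r3c9=6.
Step 26. [r2c3∈{8}] nothing but 8 survives at r2c3 ⇒ r2c3=8.
Step 27. [r7c9∈{9}] nothing but 9 survives at r7c9 ⇒ r7c9=9.
Step 28. [r2c8∈{2}] nothing but 2 survives at r2c8, so r2c8=2.
Step 29. [r8c6∈{5}] r8c6 has the single candidate 5 ⇒ r8c6=5.
Step 30. [r4c2∈{1}] r4c2 has the single candidate 1. So r4c2=1.
Step 31. [r7c4∈{7}] r7c4 has the single candidate 7 ⇒ r7c4=7.
Step 32. [r9c1∈{2}] nothing but 2 survives at r9c1 ⇒ r9c1=2.
Step 33. [r6c9∈{1}] r6c9's peers cover all but 1, so r6c9=1.
Step 34. [r3c5∈{9}] r3c5's peers cover all but 9. So r3c5=9.
Step 35. [r7c3∈{3}] r7c3's peers cover all but 3 ⇒ r7c3=3.

Answer: 1 3 2 6 7 4 9 5 8 / 6 9 8 5 1 3 7 2 4 / 5 7 4 2 9 8 3 1 6 / 7 1 5 8 6 2 4 9 3 / 3 8 6 1 4 9 5 7 2 / 4 2 9 3 5 7 8 6 1 / 8 5 3 7 2 1 6 4 9 / 9 6 1 4 3 5 2 8 7 / 2 4 7 9 8 6 1 3 5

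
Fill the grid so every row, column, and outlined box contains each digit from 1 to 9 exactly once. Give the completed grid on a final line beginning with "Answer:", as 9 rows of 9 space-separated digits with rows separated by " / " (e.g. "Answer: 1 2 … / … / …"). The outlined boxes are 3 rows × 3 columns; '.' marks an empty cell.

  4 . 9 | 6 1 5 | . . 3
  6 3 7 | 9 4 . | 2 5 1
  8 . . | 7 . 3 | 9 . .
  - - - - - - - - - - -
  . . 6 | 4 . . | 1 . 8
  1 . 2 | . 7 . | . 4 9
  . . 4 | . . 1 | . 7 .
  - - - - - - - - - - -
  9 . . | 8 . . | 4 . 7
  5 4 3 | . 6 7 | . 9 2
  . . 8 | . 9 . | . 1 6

Step 1. [r6c9∈{5}] r6c9 has the single candidate 5 ⇒ r6c9=5.
Step 2. [r9c1∈{2,7}] in col 1, 2 fits only at r9c1, so r9c1=2.
Step 3. [r6c5∈{2,3,8}] r6c5 is the only open cell in col 5 admitting 8. So r6c5=8.
Step 4. [r7c5∈{2,3,5}] 5 has one home in row 7: r7c5. So r7c5=5.
Step 5. [r4c5∈{2,3}] in col 5, 3 fits only at r4c5, so r4c5=3.
Step 6. [r4c2∈{5,7,9}] 5 has one home in row 4: r4c2. So r4c2=5.
Step 7. [r5c7∈{3,6}] row 5 places 3 nowhere but r5c7, so r5c7=3.
Step 8. [r7c3∈{1}] nothing but 1 survives at r7c3, so r7c3=1.
Step 9. [r1c8∈{8}] only 8 remains possible at r1c8, so r1c8=8.
Step 10. [r3c2∈{1,2}] in row 3, 1 fits only at r3c2, so r3c2=1.
Step 11. [r6c4∈{2}] r6c4 has the single candidate 2 ⇒ r6c4=2.
Step 12. [r9c7∈{5}] r9c7 has the single candidate 5. So r9c7=5.
Step 13. [r3c5∈{2}] r3c5 is down to just 2. So r3c5=2.
Step 14. [r9c4∈{3}] r9c4 is down to just 3, so r9c4=3.
Step 15. [r1c2∈{2}] r1c2 has the single candidate 2. So r1c2=2.
Step 16. [r7c6∈{2}] r7c6 has the single candidate 2 ⇒ r7c6=2.
Step 17. [r3c8∈{6}] r3c8's peers cover all but 6 ⇒ r3c8=6.
Step 18. [r8c7∈{8}] r8c7 is down to just 8 ⇒ r8c7=8.
Step 19. [r5c6∈{6}] r5c6 has the single candidate 6 ⇒ r5c6=6.
Step 20. [r6c2∈{9}] r6c2's peers cover all but 9, so r6c2=9.
Step 21. [r4c8∈{2}] r4c8 has the single candidate 2. So r4c8=2.
Step 22. [r3c9∈{4}] r3c9's peers cover all but 4, so r3c9=4.
Step 23. [r8c4∈{1}] r8c4's peers cover all but 1 ⇒ r8c4=1.
Step 24. [r9c6∈{4}] r9c6 has the single candidate 4, so r9c6=4.
Step 25. [r9c2∈{7}] r9c2 is down to just 7 ⇒ r9c2=7.
Step 26. [r4c6∈{9}] r4c6's peers cover all but 9, so r4c6=9.
Step 27. [r7c2∈{6}] r7c2 has the single candidate 6 ⇒ r7c2=6.
Step 28. [r4c1∈{7}] only 7 remains possible at r4c1. So r4c1=7.
Step 29. [r7c8∈{3}] r7c8 has the single candidate 3. So r7c8=3.
Step 30. [r1c7∈{7}] r1c7 is down to just 7, so r1c7=7.
Step 31. [r6c7∈{6}] r6c7's peers cover all but 6 ⇒ r6c7=6.
Step 32. [r5c4∈{5}] nothing but 5 survives at r5c4 ⇒ r5c4=5.
Step 33. [r2c6∈{8}] r2c6 has the single candidate 8. So r2c6=8.
Step 34. [r3c3∈{5}] r3c3's peers cover all but 5, so r3c3=5.
Step 35. [r6c1∈{3}] nothing but 3 survives at r6c1 ⇒ r6c1=3.
Step 36. [r5c2∈{8}] nothing but 8 survives at r5c2. So r5c2=8.

Answer: 4 2 9 6 1 5 7 8 3 / 6 3 7 9 4 8 2 5 1 / 8 1 5 7 2 3 9 6 4 / 7 5 6 4 3 9 1 2 8 / 1 8 2 5 7 6 3 4 9 / 3 9 4 2 8 1 6 7 5 / 9 6 1 8 5 2 4 3 7 / 5 4 3 1 6 7 8 9 2 / 2 7 8 3 9 4 5 1 6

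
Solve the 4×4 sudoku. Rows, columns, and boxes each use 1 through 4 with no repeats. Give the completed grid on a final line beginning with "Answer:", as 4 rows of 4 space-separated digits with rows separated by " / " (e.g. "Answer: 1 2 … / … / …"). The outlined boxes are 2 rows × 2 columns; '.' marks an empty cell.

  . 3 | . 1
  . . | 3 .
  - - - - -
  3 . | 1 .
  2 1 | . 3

Step 1. [r1c1∈{4}] only 4 remains possible at r1c1 ⇒ r1c1=4.
Step 2. [r2c4∈{2,4}] r2c4 is the only open cell in row 2 admitting 4. So r2c4=4.
Step 3. [r3c2∈{4}] nothing but 4 survives at r3c2, so r3c2=4.
Step 4. [r2c2∈{2}] nothing but 2 survives at r2c2. So r2c2=2.
Step 5. [r3c4∈{2}] r3c4 is down to just 2 ⇒ r3c4=2.
Step 6. [r2c1∈{1}] r2c1's peers cover all but 1. So r2c1=1.
Step 7. [r4c3∈{4}] r4c3 is down to just 4. So r4c3=4.
Step 8. [r1c3∈{2}] r1c3's peers cover all but 2, so r1c3=2.

Answer: 4 3 2 1 / 1 2 3 4 / 3 4 1 2 / 2 1 4 3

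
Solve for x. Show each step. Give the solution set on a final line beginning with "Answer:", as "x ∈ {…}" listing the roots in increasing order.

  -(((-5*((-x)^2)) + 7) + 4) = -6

Step 1. [-(((-5*((-x)^2)) + 7) + 4) = -6] leading − — multiply by −1, so neg: ((-5*((-x)^2)) + 7) + 4 = 6.
Step 2. [((-5*((-x)^2)) + 7) + 4 = 6] subtract 4: x sits inside (… + 4) ⇒ sub: (-5*((-x)^2)) + 7 = 2.
Step 3. [(-5*((-x)^2)) + 7 = 2] subtract 7: x sits inside (… + 7) ⇒ sub: -5*((-x)^2) = -5.
Step 4. [-5*((-x)^2) = -5] -5·(inner) — divide through by -5, so div: (-x)^2 = 1.
Step 5. [(-x)^2 = 1] LHS squared, RHS 1 ≥ 0: apply √ (±) ⇒ sqrt: -x = 1 or -1.
Step 6. [-x = 1 or -1] flip signs both sides, so neg: x = -1 or 1.

Answer: x ∈ {-1, 1}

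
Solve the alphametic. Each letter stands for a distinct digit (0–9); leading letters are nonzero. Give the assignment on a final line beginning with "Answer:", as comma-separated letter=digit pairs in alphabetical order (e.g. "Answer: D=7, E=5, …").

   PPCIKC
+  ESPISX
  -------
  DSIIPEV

Step 1. [col 1: C + X ≡ V (mod 10)] no forcing yet in column 1 (carry-in 0); V=0 is free and consistent — try it, so V=0.
Step 2. [D] the sum has 7 digits but both addends have 6; that extra leading digit D is the final carry, namely 1, so D=1.
Step 3. [col 1: C + X ≡ V (mod 10)] several values work for X in column 1 (C + X ≡ V (mod 10), carry-in 0); try X=8. So X=8.
Step 4. [col 1: C + X ≡ V (mod 10)] column 1 reads C+X+carry(0)=V with X=8, V=0; with digits 0,1,8 already taken and all letters distinct, the only value for C is 2 ⇒ C=2.
Step 5. [col 2: K + S ≡ E (mod 10)] column 2 (K + S ≡ E (mod 10), carry-in 1) doesn't pin E yet; pick E=9 and continue, so E=9.
Step 6. [col 2: K + S ≡ E (mod 10)] several values work for S in column 2 (K + S ≡ E (mod 10), carry-in 1); try S=3 ⇒ S=3.
Step 7. [col 2: K + S ≡ E (mod 10)] column 2 reads K+S+carry(1)=E with S=3, E=9; with digits 0,1,2,3,8,9 already taken and all letters distinct, the only value for K is 5, so K=5.
Step 8. [col 3: I + I ≡ P (mod 10)] from column 3 (nothing yet, carry-in 0, digits 0,1,2,3,5,8,9 already taken and all letters distinct): I must equal 7. So I=7.
Step 9. [col 3: I + I ≡ P (mod 10)] in column 3 we have I+I≡P with carry-in 0; given I=7 and digits 0,1,2,3,5,7,8,9 already taken and all letters distinct, that pins P to 4. So P=4.

Answer: C=2, D=1, E=9, I=7, K=5, P=4, S=3, V=0, X=8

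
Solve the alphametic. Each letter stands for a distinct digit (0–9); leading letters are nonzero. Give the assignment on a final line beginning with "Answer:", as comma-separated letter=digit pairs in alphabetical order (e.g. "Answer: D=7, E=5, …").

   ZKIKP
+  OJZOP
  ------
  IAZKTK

Step 1. [col 1: P + P ≡ K (mod 10)] K=0 is one option consistent with column 1 (P + P ≡ K (mod 10), carry-in 0) — take it. So K=0.
Step 2. [col 1: P + P ≡ K (mod 10)] in column 1 we have P+P≡K with carry-in 0; given K=0 and digits 0 already taken and all letters distinct, that pins P to 5 ⇒ P=5.
Step 3. [col 2: K + O ≡ T (mod 10)] several values work for T in column 2 (K + O ≡ T (mod 10), carry-in 1); try T=4. So T=4.
Step 4. [col 2: K + O ≡ T (mod 10)] column 2: given K=0, T=4, carry-in 1, and digits 0,4,5 already taken and all letters distinct, K+O≡T (mod 10) forces O=3 ⇒ O=3.
Step 5. [col 3: I + Z ≡ K (mod 10)] several values work for Z in column 3 (I + Z ≡ K (mod 10), carry-in 0); try Z=9, so Z=9.
Step 6. [col 3: I + Z ≡ K (mod 10)] in column 3 we have I+Z≡K with carry-in 0; given Z=9, K=0 and digits 0,3,4,5,9 already taken and all letters distinct, that pins I to 1, so I=1.
Step 7. [col 4: K + J ≡ Z (mod 10)] in column 4 we have K+J≡Z with carry-in 1; given K=0, Z=9 and digits 0,1,3,4,5,9 already taken and all letters distinct, that pins J to 8 ⇒ J=8.
Step 8. [col 5: Z + O ≡ A (mod 10)] in column 5 we have Z+O≡A with carry-in 0; given Z=9, O=3 and digits 0,1,3,4,5,8,9 already taken and all letters distinct, that pins A to 2, so A=2.

Answer: A=2, I=1, J=8, K=0, O=3, P=5, T=4, Z=9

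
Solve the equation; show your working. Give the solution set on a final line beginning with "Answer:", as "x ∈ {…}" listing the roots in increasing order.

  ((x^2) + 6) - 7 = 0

Step 1. [((x^2) + 6) - 7 = 0] 7 comes off first (add 7), so sub: (x^2) + 6 = 7.
Step 2. [(x^2) + 6 = 7] +6 is outermost — subtract 6 both sides, so sub: x^2 = 1.
Step 3. [x^2 = 1] √ both sides: 1 ≥ 0 gives two branches, so sqrt: x = 1 or -1.

Answer: x ∈ {-1, 1}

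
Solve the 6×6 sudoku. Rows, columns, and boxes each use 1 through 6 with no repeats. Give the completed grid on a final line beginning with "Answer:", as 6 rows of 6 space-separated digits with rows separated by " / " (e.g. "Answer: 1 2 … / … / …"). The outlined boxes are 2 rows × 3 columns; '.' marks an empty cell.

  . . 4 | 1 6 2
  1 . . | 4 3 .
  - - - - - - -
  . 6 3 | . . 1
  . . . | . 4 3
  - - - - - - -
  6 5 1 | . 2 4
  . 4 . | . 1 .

Step 1. [r1c1∈{3,5}] in row 1, 5 fits only at r1c1. So r1c1=5.
Step 2. [r4c1∈{2}] r4c1's peers cover all but 2. So r4c1=2.
Step 3. [r3c5∈{5}] only 5 remains possible at r3c5 ⇒ r3c5=5.
Step 4. [r6c4∈{3,5,6}] across col 4, 5 lands solely at r6c4 ⇒ r6c4=5.
Step 5. [r2c3∈{2,6}] row 2 places 6 nowhere but r2c3. So r2c3=6.
Step 6. [r5c4∈{3}] r5c4's peers cover all but 3 ⇒ r5c4=3.
Step 7. [r3c1∈{4}] nothing but 4 survives at r3c1, so r3c1=4.
Step 8. [r4c4∈{6}] nothing but 6 survives at r4c4 ⇒ r4c4=6.
Step 9. [r1c2∈{3}] r1c2's peers cover all but 3, so r1c2=3.
Step 10. [r3c4∈{2}] r3c4's peers cover all but 2, so r3c4=2.
Step 11. [r2c2∈{2}] only 2 remains possible at r2c2. So r2c2=2.
Step 12. [r6c3∈{2}] only 2 remains possible at r6c3 ⇒ r6c3=2.
Step 13. [r4c2∈{1}] r4c2 is down to just 1 ⇒ r4c2=1.
Step 14. [r6c1∈{3}] r6c1 has the single candidate 3 ⇒ r6c1=3.
Step 15. [r2c6∈{5}] r2c6's peers cover all but 5. So r2c6=5.
Step 16. [r4c3∈{5}] r4c3's peers cover all but 5, so r4c3=5.
Step 17. [r6c6∈{6}] nothing but 6 survives at r6c6. So r6c6=6.

Answer: 5 3 4 1 6 2 / 1 2 6 4 3 5 / 4 6 3 2 5 1 / 2 1 5 6 4 3 / 6 5 1 3 2 4 / 3 4 2 5 1 6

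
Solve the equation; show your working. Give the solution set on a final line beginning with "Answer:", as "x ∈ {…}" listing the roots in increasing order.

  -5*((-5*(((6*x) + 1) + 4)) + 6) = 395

Step 1. [-5*((-5*(((6*x) + 1) + 4)) + 6) = 395] -5·(inner) — divide through by -5. So div: (-5*(((6*x) + 1) + 4)) + 6 = -79.
Step 2. [(-5*(((6*x) + 1) + 4)) + 6 = -79] subtract 6: x sits inside (… + 6), so sub: -5*(((6*x) + 1) + 4) = -85.
Step 3. [-5*(((6*x) + 1) + 4) = -85] divide by the outer -5, so div: ((6*x) + 1) + 4 = 17.
Step 4. [((6*x) + 1) + 4 = 17] subtract 4: x sits inside (… + 4). So sub: (6*x) + 1 = 13.
Step 5. [(6*x) + 1 = 13] subtract 1: x sits inside (… + 1), so sub: 6*x = 12.
Step 6. [6*x = 12] leading coefficient 6: divide by 6 ⇒ div: x = 2.

Answer: x ∈ {2}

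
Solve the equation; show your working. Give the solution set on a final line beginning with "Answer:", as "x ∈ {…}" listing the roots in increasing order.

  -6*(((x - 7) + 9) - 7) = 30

Step 1. [-6*(((x - 7) + 9) - 7) = 30] -6·(inner) — divide through by -6. So div: ((x - 7) + 9) - 7 = -5.
Step 2. [((x - 7) + 9) - 7 = -5] 7 comes off first (add 7), so sub: (x - 7) + 9 = 2.
Step 3. [(x - 7) + 9 = 2] peel the +9: subtract 9 from each side, so sub: x - 7 = -7.
Step 4. [x - 7 = -7] add 7: x sits inside (… - 7), so sub: x = 0.

Answer: x ∈ {0}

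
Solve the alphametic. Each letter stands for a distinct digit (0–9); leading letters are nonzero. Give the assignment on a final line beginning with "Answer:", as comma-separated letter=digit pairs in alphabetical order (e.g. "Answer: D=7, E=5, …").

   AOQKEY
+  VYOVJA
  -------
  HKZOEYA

Step 1. [col 1: Y + A ≡ A (mod 10)] column 1: given nothing yet, carry-in 0, and all letters distinct, none taken yet, Y+A≡A (mod 10) forces Y=0. So Y=0.
Step 2. [H] H is the leading digit of a 7-digit sum of two 6-digit numbers; the final carry is exactly 1, so H=1.
Step 3. [col 1: Y + A ≡ A (mod 10)] several values work for A in column 1 (Y + A ≡ A (mod 10), carry-in 0); try A=7. So A=7.
Step 4. [col 2: E + J ≡ Y (mod 10)] no forcing yet in column 2 (carry-in 0); E=4 is free and consistent — try it, so E=4.
Step 5. [col 2: E + J ≡ Y (mod 10)] column 2: given E=4, Y=0, carry-in 0, and digits 0,1,4,7 already taken and all letters distinct, E+J≡Y (mod 10) forces J=6, so J=6.
Step 6. [col 3: K + V ≡ E (mod 10)] V=8 is one option consistent with column 3 (K + V ≡ E (mod 10), carry-in 1) — take it, so V=8.
Step 7. [col 3: K + V ≡ E (mod 10)] in column 3 we have K+V≡E with carry-in 1; given V=8, E=4 and digits 0,1,4,6,7,8 already taken and all letters distinct, that pins K to 5, so K=5.
Step 8. [col 4: Q + O ≡ O (mod 10)] from column 4 (nothing yet, carry-in 1, digits 0,1,4,5,6,7,8 already taken and all letters distinct): Q must equal 9, so Q=9.
Step 9. [col 4: Q + O ≡ O (mod 10)] O=2 is one option consistent with column 4 (Q + O ≡ O (mod 10), carry-in 1) — take it ⇒ O=2.
Step 10. [col 5: O + Y ≡ Z (mod 10)] column 5: given O=2, Y=0, carry-in 1, and digits 0,1,2,4,5,6,7,8,9 already taken and all letters distinct, O+Y≡Z (mod 10) forces Z=3. So Z=3.

Answer: A=7, E=4, H=1, J=6, K=5, O=2, Q=9, V=8, Y=0, Z=3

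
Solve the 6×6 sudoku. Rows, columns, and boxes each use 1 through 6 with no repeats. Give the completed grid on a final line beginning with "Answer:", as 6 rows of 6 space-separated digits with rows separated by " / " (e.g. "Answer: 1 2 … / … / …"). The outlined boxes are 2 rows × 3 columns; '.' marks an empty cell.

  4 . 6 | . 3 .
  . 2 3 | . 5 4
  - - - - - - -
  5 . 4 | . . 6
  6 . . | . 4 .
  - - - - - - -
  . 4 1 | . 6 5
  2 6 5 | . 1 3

Step 1. [r5c4∈{2}] only 2 remains possible at r5c4 ⇒ r5c4=2.
Step 2. [r1c4∈{1}] only 1 remains possible at r1c4. So r1c4=1.
Step 3. [r3c4∈{3}] r3c4's peers cover all but 3. So r3c4=3.
Step 4. [r4c6∈{1,2}] r4c6 is the only open cell in col 6 admitting 1. So r4c6=1.
Step 5. [r2c1∈{1}] r2c1's peers cover all but 1 ⇒ r2c1=1.
Step 6. [r4c3∈{2}] only 2 remains possible at r4c3. So r4c3=2.
Step 7. [r3c2∈{1}] r3c2 has the single candidate 1, so r3c2=1.
Step 8. [r4c2∈{3}] r4c2's peers cover all but 3, so r4c2=3.
Step 9. [r4c4∈{5}] nothing but 5 survives at r4c4, so r4c4=5.
Step 10. [r5c1∈{3}] r5c1 has the single candidate 3, so r5c1=3.
Step 11. [r3c5∈{2}] r3c5 is down to just 2 ⇒ r3c5=2.
Step 12. [r1c2∈{5}] nothing but 5 survives at r1c2 ⇒ r1c2=5.
Step 13. [r6c4∈{4}] only 4 remains possible at r6c4. So r6c4=4.
Step 14. [r1c6∈{2}] r1c6 has the single candidate 2, so r1c6=2.
Step 15. [r2c4∈{6}] r2c4 is down to just 6 ⇒ r2c4=6.

Answer: 4 5 6 1 3 2 / 1 2 3 6 5 4 / 5 1 4 3 2 6 / 6 3 2 5 4 1 / 3 4 1 2 6 5 / 2 6 5 4 1 3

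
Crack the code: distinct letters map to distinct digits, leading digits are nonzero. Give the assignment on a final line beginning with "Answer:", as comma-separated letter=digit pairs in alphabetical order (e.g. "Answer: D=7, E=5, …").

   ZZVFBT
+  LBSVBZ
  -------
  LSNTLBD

Step 1. [col 1: T + Z ≡ D (mod 10)] T=5 is one option consistent with column 1 (T + Z ≡ D (mod 10), carry-in 0) — take it ⇒ T=5.
Step 2. [col 1: T + Z ≡ D (mod 10)] no forcing yet in column 1 (carry-in 0); Z=8 is free and consistent — try it, so Z=8.
Step 3. [L] the sum has 7 digits but both addends have 6; that extra leading digit L is the final carry, namely 1. So L=1.
Step 4. [col 1: T + Z ≡ D (mod 10)] column 1: given T=5, Z=8, carry-in 0, and digits 1,5,8 already taken and all letters distinct, T+Z≡D (mod 10) forces D=3. So D=3.
Step 5. [col 2: B + B ≡ B (mod 10)] in column 2 we have B+B≡B with carry-in 1; given nothing yet and digits 1,3,5,8 already taken and all letters distinct, that pins B to 9 ⇒ B=9.
Step 6. [col 3: F + V ≡ L (mod 10)] no forcing yet in column 3 (carry-in 1); F=6 is free and consistent — try it. So F=6.
Step 7. [col 3: F + V ≡ L (mod 10)] column 3: given F=6, L=1, carry-in 1, and digits 1,3,5,6,8,9 already taken and all letters distinct, F+V≡L (mod 10) forces V=4 ⇒ V=4.
Step 8. [col 4: V + S ≡ T (mod 10)] from column 4 (V=4, T=5, carry-in 1, digits 1,3,4,5,6,8,9 already taken and all letters distinct): S must equal 0 ⇒ S=0.
Step 9. [col 5: Z + B ≡ N (mod 10)] in column 5 we have Z+B≡N with carry-in 0; given Z=8, B=9 and digits 0,1,3,4,5,6,8,9 already taken and all letters distinct, that pins N to 7 ⇒ N=7.

Answer: B=9, D=3, F=6, L=1, N=7, S=0, T=5, V=4, Z=8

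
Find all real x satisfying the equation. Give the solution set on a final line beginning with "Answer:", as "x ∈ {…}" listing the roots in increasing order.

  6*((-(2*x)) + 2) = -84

Step 1. [6*((-(2*x)) + 2) = -84] divide by the outer 6, so div: (-(2*x)) + 2 = -14.
Step 2. [(-(2*x)) + 2 = -14] 2 comes off first (subtract 2). So sub: -(2*x) = -16.
Step 3. [-(2*x) = -16] leading − — multiply by −1, so neg: 2*x = 16.
Step 4. [2*x = 16] divide by the outer 2 ⇒ div: x = 8.

Answer: x ∈ {8}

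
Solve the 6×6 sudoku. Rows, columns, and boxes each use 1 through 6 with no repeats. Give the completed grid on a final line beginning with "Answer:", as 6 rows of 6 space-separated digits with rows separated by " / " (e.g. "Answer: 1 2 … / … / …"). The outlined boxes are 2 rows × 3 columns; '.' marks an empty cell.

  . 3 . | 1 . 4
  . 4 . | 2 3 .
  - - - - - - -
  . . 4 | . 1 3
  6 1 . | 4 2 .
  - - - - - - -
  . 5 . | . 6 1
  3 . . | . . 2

Step 1. [r1c3∈{2,5,6}] r1c3 is the only open cell in row 1 admitting 6 ⇒ r1c3=6.
Step 2. [r1c5∈{5}] nothing but 5 survives at r1c5 ⇒ r1c5=5.
Step 3. [r2c1∈{1,5}] 1 has one home in col 1: r2c1 ⇒ r2c1=1.
Step 4. [r3c1∈{2,5}] r3c1 is the only open cell in col 1 admitting 5, so r3c1=5.
Step 5. [r5c3∈{2}] r5c3's peers cover all but 2. So r5c3=2.
Step 6. [r6c5∈{4}] r6c5 is down to just 4 ⇒ r6c5=4.
Step 7. [r6c4∈{5}] r6c4 has the single candidate 5, so r6c4=5.
Step 8. [r6c2∈{6}] nothing but 6 survives at r6c2 ⇒ r6c2=6.
Step 9. [r3c4∈{6}] r3c4's peers cover all but 6, so r3c4=6.
Step 10. [r1c1∈{2}] only 2 remains possible at r1c1. So r1c1=2.
Step 11. [r4c6∈{5}] r4c6 has the single candidate 5 ⇒ r4c6=5.
Step 12. [r5c4∈{3}] nothing but 3 survives at r5c4 ⇒ r5c4=3.
Step 13. [r6c3∈{1}] r6c3's peers cover all but 1, so r6c3=1.
Step 14. [r3c2∈{2}] r3c2 has the single candidate 2 ⇒ r3c2=2.
Step 15. [r5c1∈{4}] only 4 remains possible at r5c1 ⇒ r5c1=4.
Step 16. [r4c3∈{3}] only 3 remains possible at r4c3, so r4c3=3.
Step 17. [r2c6∈{6}] r2c6 has the single candidate 6. So r2c6=6.
Step 18. [r2c3∈{5}] r2c3 is down to just 5. So r2c3=5.

Answer: 2 3 6 1 5 4 / 1 4 5 2 3 6 / 5 2 4 6 1 3 / 6 1 3 4 2 5 / 4 5 2 3 6 1 / 3 6 1 5 4 2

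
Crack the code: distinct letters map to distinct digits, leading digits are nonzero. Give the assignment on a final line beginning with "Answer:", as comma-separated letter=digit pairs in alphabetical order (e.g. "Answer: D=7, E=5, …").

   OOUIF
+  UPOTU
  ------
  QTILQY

Step 1. [Q] Q is the leading digit of a 6-digit sum of two 5-digit numbers; the final carry is exactly 1. So Q=1.
Step 2. [col 1: F + U ≡ Y (mod 10)] no forcing yet in column 1 (carry-in 0); F=9 is free and consistent — try it ⇒ F=9.
Step 3. [col 1: F + U ≡ Y (mod 10)] column 1 (F + U ≡ Y (mod 10), carry-in 0) doesn't pin Y yet; pick Y=4 and continue, so Y=4.
Step 4. [col 1: F + U ≡ Y (mod 10)] in column 1 we have F+U≡Y with carry-in 0; given F=9, Y=4 and digits 1,4,9 already taken and all letters distinct, that pins U to 5 ⇒ U=5.
Step 5. [col 2: I + T ≡ Q (mod 10)] I=8 is one option consistent with column 2 (I + T ≡ Q (mod 10), carry-in 1) — take it ⇒ I=8.
Step 6. [col 2: I + T ≡ Q (mod 10)] from column 2 (I=8, Q=1, carry-in 1, digits 1,4,5,8,9 already taken and all letters distinct): T must equal 2, so T=2.
Step 7. [col 3: U + O ≡ L (mod 10)] column 3 (U + O ≡ L (mod 10), carry-in 1) doesn't pin L yet; pick L=3 and continue ⇒ L=3.
Step 8. [col 3: U + O ≡ L (mod 10)] column 3: given U=5, L=3, carry-in 1, and digits 1,2,3,4,5,8,9 already taken and all letters distinct, U+O≡L (mod 10) forces O=7, so O=7.
Step 9. [col 4: O + P ≡ I (mod 10)] from column 4 (O=7, I=8, carry-in 1, digits 1,2,3,4,5,7,8,9 already taken and all letters distinct): P must equal 0 ⇒ P=0.

Answer: F=9, I=8, L=3, O=7, P=0, Q=1, T=2, U=5, Y=4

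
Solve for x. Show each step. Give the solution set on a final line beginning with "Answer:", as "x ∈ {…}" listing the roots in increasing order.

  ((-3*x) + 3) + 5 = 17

Step 1. [((-3*x) + 3) + 5 = 17] the outer +5 inverts by subtracting 5, so sub: (-3*x) + 3 = 12.
Step 2. [(-3*x) + 3 = 12] subtract 3: x sits inside (… + 3), so sub: -3*x = 9.
Step 3. [-3*x = 9] LHS = -3·(…); ÷-3 both sides ⇒ div: x = -3.

Answer: x ∈ {-3}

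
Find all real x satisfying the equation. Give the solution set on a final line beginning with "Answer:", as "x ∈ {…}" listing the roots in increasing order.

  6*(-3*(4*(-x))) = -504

Step 1. [6*(-3*(4*(-x))) = -504] divide by the outer 6, so div: -3*(4*(-x)) = -84.
Step 2. [-3*(4*(-x)) = -84] divide by the outer -3 ⇒ div: 4*(-x) = 28.
Step 3. [4*(-x) = 28] LHS = 4·(…); ÷4 both sides. So div: -x = 7.
Step 4. [-x = 7] leading − — multiply by −1 ⇒ neg: x = -7.

Answer: x ∈ {-7}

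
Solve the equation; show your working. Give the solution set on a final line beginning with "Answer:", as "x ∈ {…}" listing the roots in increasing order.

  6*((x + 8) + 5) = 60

Step 1. [6*((x + 8) + 5) = 60] 6·(inner) — divide through by 6 ⇒ div: (x + 8) + 5 = 10.
Step 2. [(x + 8) + 5 = 10] peel the +5: subtract 5 from each side ⇒ sub: x + 8 = 5.
Step 3. [x + 8 = 5] 8 comes off first (subtract 8) ⇒ sub: x = -3.

Answer: x ∈ {-3}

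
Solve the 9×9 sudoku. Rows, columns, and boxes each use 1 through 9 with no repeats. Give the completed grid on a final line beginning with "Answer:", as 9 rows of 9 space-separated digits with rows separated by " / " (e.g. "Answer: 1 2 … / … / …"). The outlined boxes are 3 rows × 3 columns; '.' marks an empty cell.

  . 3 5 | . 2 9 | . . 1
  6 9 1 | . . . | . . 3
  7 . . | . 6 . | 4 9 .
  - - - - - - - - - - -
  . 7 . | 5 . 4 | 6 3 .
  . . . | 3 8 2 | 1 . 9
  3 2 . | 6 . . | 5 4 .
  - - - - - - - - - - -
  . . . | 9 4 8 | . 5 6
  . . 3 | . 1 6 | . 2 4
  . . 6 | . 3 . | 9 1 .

Step 1. [r3c2∈{8}] only 8 remains possible at r3c2 ⇒ r3c2=8.
Step 2. [r9c6∈{5,7}] r9c6 is the only open cell in box 8 admitting 5 ⇒ r9c6=5.
Step 3. [r2c6∈{7}] r2c6's peers cover all but 7. So r2c6=7.
Step 4. [r2c8∈{8}] only 8 remains possible at r2c8 ⇒ r2c8=8.
Step 5. [r1c1∈{4}] r1c1 has the single candidate 4 ⇒ r1c1=4.
Step 6. [r4c1∈{1,8,9}] in row 4, 1 fits only at r4c1 ⇒ r4c1=1.
Step 7. [r8c7∈{7,8}] across col 7, 8 lands solely at r8c7. So r8c7=8.
Step 8. [r9c9∈{7}] r9c9's peers cover all but 7, so r9c9=7.
Step 9. [r4c5∈{9}] r4c5 is down to just 9, so r4c5=9.
Step 10. [r6c9∈{8}] r6c9's peers cover all but 8. So r6c9=8.
Step 11. [r5c1∈{5}] only 5 remains possible at r5c1 ⇒ r5c1=5.
Step 12. [r7c1∈{2}] nothing but 2 survives at r7c1. So r7c1=2.
Step 13. [r4c9∈{2}] only 2 remains possible at r4c9, so r4c9=2.
Step 14. [r5c8∈{7}] r5c8 has the single candidate 7, so r5c8=7.
Step 15. [r5c3∈{4}] nothing but 4 survives at r5c3 ⇒ r5c3=4.
Step 16. [r3c6∈{1,3}] 3 has one home in row 3: r3c6. So r3c6=3.
Step 17. [r9c4∈{2}] r9c4's peers cover all but 2 ⇒ r9c4=2.
Step 18. [r8c2∈{5}] r8c2 has the single candidate 5, so r8c2=5.
Step 19. [r2c4∈{4}] only 4 remains possible at r2c4, so r2c4=4.
Step 20. [r1c7∈{7}] r1c7's peers cover all but 7, so r1c7=7.
Step 21. [r9c2∈{4}] r9c2 is down to just 4, so r9c2=4.
Step 22. [r1c4∈{8}] only 8 remains possible at r1c4. So r1c4=8.
Step 23. [r2c5∈{5}] r2c5's peers cover all but 5. So r2c5=5.
Step 24. [r7c2∈{1}] only 1 remains possible at r7c2. So r7c2=1.
Step 25. [r3c9∈{5}] nothing but 5 survives at r3c9. So r3c9=5.
Step 26. [r6c5∈{7}] r6c5's peers cover all but 7 ⇒ r6c5=7.
Step 27. [r7c3∈{7}] only 7 remains possible at r7c3 ⇒ r7c3=7.
Step 28. [r8c4∈{7}] r8c4 is down to just 7. So r8c4=7.
Step 29. [r6c3∈{9}] r6c3 has the single candidate 9, so r6c3=9.
Step 30. [r2c7∈{2}] r2c7 is down to just 2, so r2c7=2.
Step 31. [r5c2∈{6}] r5c2's peers cover all but 6. So r5c2=6.
Step 32. [r1c8∈{6}] only 6 remains possible at r1c8, so r1c8=6.
Step 33. [r4c3∈{8}] r4c3's peers cover all but 8 ⇒ r4c3=8.
Step 34. [r9c1∈{8}] r9c1's peers cover all but 8, so r9c1=8.
Step 35. [r8c1∈{9}] only 9 remains possible at r8c1 ⇒ r8c1=9.
Step 36. [r3c3∈{2}] r3c3 has the single candidate 2. So r3c3=2.
Step 37. [r3c4∈{1}] r3c4 has the single candidate 1 ⇒ r3c4=1.
Step 38. [r6c6∈{1}] nothing but 1 survives at r6c6. So r6c6=1.
Step 39. [r7c7∈{3}] only 3 remains possible at r7c7, so r7c7=3.

Answer: 4 3 5 8 2 9 7 6 1 / 6 9 1 4 5 7 2 8 3 / 7 8 2 1 6 3 4 9 5 / 1 7 8 5 9 4 6 3 2 / 5 6 4 3 8 2 1 7 9 / 3 2 9 6 7 1 5 4 8 / 2 1 7 9 4 8 3 5 6 / 9 5 3 7 1 6 8 2 4 / 8 4 6 2 3 5 9 1 7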